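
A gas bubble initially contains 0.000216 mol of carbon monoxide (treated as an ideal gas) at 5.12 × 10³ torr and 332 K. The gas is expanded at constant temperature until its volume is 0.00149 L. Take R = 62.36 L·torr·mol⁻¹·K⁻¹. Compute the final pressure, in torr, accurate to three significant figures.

P₂ ≈ 3.00e+03 torr

From PV = nRT: V₁ = nRT₁/P₁ = 0.0008734 L.
T constant ⇒ Boyle's law P V = const: T₂ = T₁; P₂ = P₁·(V₁/V₂) = 3001 torr.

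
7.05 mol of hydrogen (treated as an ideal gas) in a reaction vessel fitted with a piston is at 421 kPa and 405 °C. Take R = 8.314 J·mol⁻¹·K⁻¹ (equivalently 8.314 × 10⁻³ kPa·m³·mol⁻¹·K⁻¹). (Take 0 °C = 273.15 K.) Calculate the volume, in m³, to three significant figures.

V ≈ 0.0944 m³

Convert: T = 678.15 K.
PV = nRT ⇒ V = nRT/P = (7.05 × 8.314 × 10⁻³ × 678.15) / 421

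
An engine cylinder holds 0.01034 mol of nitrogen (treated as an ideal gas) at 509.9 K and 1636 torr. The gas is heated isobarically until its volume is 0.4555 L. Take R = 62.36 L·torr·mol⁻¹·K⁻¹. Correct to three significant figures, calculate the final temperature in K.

T₂ ≈ 1.16e+03 K

From PV = nRT: V₁ = nRT₁/P₁ = 0.2010 L.
Isobaric, so V/T is constant: P₂ = P₁; T₂ = T₁·(V₂/V₁) = 1156 K.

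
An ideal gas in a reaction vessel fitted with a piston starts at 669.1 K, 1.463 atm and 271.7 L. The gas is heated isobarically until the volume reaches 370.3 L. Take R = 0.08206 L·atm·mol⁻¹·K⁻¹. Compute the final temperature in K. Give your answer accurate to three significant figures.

P constant ⇒ V ∝ T: P₂ = P₁; T₂ = T₁·(V₂/V₁) = 911.9 K.

T₂ ≈ 912 K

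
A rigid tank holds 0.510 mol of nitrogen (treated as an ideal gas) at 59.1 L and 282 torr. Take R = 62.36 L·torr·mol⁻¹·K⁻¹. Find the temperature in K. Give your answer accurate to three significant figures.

PV = nRT ⇒ T = PV/(nR) = (282 × 59.1) / (0.510 × 62.36)

T ≈ 524 K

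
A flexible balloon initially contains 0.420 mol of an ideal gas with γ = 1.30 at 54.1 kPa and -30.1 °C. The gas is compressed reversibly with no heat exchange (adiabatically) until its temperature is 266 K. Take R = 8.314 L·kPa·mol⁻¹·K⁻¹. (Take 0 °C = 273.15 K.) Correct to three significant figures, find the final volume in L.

V₂ ≈ 11.6 L

Convert: T₁ = 243.0 K.
From PV = nRT: V₁ = nRT₁/P₁ = 15.69 L.
Reversible adiabatic, γ = 1.30: P₂ = P₁·(T₂/T₁)^(γ/(γ−1)) = 79.98 kPa; V₂ = V₁·(T₁/T₂)^(1/(γ−1)) = 11.61 L.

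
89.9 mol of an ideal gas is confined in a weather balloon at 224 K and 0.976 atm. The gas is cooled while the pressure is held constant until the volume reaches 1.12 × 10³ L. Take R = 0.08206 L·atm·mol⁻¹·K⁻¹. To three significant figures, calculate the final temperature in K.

T₂ ≈ 148 K

From PV = nRT: V₁ = nRT₁/P₁ = 1693 L.
Isobaric, so V/T is constant: P₂ = P₁; T₂ = T₁·(V₂/V₁) = 148.2 K.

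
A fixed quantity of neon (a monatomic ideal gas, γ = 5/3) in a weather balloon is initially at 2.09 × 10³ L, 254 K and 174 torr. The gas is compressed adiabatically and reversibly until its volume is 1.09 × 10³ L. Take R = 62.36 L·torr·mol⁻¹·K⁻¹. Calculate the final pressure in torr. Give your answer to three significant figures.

Adiabatic (γ = 5/3), T V^(γ−1) and P V^γ constant: T₂ = T₁·(V₁/V₂)^(γ−1) = 392.0 K; P₂ = P₁·(V₁/V₂)^γ = 514.9 torr.

P₂ ≈ 515 torr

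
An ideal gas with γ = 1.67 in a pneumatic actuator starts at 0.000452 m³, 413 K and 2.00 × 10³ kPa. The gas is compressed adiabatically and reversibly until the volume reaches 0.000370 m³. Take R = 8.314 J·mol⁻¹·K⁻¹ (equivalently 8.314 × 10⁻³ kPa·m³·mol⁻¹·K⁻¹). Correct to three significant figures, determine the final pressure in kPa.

P₂ ≈ 2.79e+03 kPa

Reversible adiabatic, γ = 1.67: T₂ = T₁·(V₁/V₂)^(γ−1) = 472.3 K; P₂ = P₁·(V₁/V₂)^γ = 2794 kPa.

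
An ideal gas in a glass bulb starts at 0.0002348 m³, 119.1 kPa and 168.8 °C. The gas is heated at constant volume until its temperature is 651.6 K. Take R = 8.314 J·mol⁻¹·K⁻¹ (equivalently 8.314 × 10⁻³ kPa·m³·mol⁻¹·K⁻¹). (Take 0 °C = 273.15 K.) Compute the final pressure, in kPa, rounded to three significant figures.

Convert: T₁ = 441.9 K.
V constant ⇒ P ∝ T: V₂ = V₁; P₂ = P₁·(T₂/T₁) = 175.6 kPa.

P₂ ≈ 176 kPa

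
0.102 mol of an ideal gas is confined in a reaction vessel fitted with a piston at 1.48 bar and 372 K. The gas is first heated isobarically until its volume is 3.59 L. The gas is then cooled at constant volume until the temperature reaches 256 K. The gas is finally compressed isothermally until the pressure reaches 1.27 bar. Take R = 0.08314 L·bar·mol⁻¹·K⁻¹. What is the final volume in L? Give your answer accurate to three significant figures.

V₄ ≈ 1.71 L

From PV = nRT: V₁ = nRT₁/P₁ = 2.132 L.
P constant ⇒ V ∝ T: P₂ = P₁; T₂ = T₁·(V₂/V₁) = 626.5 K.
Isochoric, so P/T is constant: V₃ = V₂; P₃ = P₂·(T₃/T₂) = 0.6047 bar.
T constant ⇒ Boyle's law P V = const: T₄ = T₃; V₄ = V₃·(P₃/P₄) = 1.709 L.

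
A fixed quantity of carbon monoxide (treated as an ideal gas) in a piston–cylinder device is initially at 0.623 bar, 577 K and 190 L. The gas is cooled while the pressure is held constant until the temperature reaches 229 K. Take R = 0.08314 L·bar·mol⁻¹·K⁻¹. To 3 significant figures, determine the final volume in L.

V₂ ≈ 75.4 L

Isobaric, so V/T is constant: P₂ = P₁; V₂ = V₁·(T₂/T₁) = 75.41 L.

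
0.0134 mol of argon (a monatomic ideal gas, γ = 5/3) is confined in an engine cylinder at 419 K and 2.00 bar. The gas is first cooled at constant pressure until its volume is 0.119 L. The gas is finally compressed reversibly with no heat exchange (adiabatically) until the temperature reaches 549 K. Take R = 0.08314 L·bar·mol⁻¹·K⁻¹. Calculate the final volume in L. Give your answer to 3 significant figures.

V₃ ≈ 0.0289 L

From PV = nRT: V₁ = nRT₁/P₁ = 0.2334 L.
Isobaric, so V/T is constant: P₂ = P₁; T₂ = T₁·(V₂/V₁) = 213.6 K.
Adiabatic (γ = 5/3), T V^(γ−1) and P V^γ constant: P₃ = P₂·(T₃/T₂)^(γ/(γ−1)) = 21.17 bar; V₃ = V₂·(T₂/T₃)^(1/(γ−1)) = 0.02889 L.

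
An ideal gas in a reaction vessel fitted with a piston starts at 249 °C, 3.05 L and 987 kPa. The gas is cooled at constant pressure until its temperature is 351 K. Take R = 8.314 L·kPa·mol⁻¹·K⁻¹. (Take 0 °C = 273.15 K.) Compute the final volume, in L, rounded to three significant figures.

Convert: T₁ = 522.1 K.
Isobaric, so V/T is constant: P₂ = P₁; V₂ = V₁·(T₂/T₁) = 2.050 L.

V₂ ≈ 2.05 L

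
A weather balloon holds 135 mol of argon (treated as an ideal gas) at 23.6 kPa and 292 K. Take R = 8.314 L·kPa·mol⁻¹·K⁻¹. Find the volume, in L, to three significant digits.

PV = nRT ⇒ V = nRT/P = (135 × 8.314 × 292) / 23.6

V ≈ 1.39e+04 L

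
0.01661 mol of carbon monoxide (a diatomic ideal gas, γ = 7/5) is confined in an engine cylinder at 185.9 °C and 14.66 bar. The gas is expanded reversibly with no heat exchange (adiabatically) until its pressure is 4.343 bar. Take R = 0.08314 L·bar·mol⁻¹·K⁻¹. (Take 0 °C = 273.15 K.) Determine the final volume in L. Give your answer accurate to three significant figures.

Convert: T₁ = 459.0 K.
From PV = nRT: V₁ = nRT₁/P₁ = 0.04324 L.
Reversible adiabatic, γ = 7/5: T₂ = T₁·(P₂/P₁)^((γ−1)/γ) = 324.3 K; V₂ = V₁·(P₁/P₂)^(1/γ) = 0.1031 L.

V₂ ≈ 0.103 L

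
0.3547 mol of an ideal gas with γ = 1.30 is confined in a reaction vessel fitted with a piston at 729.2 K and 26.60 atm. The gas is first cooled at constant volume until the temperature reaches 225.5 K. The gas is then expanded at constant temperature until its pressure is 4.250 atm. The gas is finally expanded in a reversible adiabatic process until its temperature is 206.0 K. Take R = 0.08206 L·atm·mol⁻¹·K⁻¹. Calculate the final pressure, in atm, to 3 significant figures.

P₄ ≈ 2.87 atm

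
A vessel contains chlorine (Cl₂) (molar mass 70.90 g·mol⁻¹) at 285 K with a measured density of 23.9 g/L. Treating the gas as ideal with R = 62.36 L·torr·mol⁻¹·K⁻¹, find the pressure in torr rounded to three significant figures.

P ≈ 5.99e+03 torr

ρ = PM/(RT) ⇒ P = ρRT/M = (23.9 × 62.36 × 285.0) / 70.90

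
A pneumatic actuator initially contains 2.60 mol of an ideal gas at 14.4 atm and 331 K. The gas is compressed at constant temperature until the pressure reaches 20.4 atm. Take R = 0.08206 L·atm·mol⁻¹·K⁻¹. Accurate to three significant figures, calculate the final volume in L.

From PV = nRT: V₁ = nRT₁/P₁ = 4.904 L.
T constant ⇒ Boyle's law P V = const: T₂ = T₁; V₂ = V₁·(P₁/P₂) = 3.462 L.

V₂ ≈ 3.46 L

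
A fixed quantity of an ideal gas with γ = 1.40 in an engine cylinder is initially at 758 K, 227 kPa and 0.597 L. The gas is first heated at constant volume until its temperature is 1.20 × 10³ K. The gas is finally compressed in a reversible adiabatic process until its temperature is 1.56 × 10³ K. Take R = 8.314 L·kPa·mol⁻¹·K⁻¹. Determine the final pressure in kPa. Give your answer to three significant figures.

V constant ⇒ P ∝ T: V₂ = V₁; P₂ = P₁·(T₂/T₁) = 359.4 kPa.
Reversible adiabatic, γ = 1.40: P₃ = P₂·(T₃/T₂)^(γ/(γ−1)) = 900.2 kPa; V₃ = V₂·(T₂/T₃)^(1/(γ−1)) = 0.3098 L.

P₃ ≈ 900 kPa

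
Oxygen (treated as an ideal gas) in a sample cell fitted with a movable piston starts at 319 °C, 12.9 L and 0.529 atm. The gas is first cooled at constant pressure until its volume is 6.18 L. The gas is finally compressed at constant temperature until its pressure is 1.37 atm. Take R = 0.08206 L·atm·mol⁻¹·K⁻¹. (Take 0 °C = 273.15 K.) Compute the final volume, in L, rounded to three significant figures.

V₃ ≈ 2.39 L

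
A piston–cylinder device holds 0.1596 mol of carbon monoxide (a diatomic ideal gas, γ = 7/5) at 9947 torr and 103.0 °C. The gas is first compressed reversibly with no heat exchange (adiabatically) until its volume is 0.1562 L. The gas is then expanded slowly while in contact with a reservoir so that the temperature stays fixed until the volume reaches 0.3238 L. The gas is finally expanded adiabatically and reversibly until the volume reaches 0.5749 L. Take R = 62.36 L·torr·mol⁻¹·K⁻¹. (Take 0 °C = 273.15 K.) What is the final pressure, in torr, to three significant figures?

P₄ ≈ 7.36e+03 torr

Convert: T₁ = 376.1 K.
From PV = nRT: V₁ = nRT₁/P₁ = 0.3764 L.
Adiabatic (γ = 7/5), T V^(γ−1) and P V^γ constant: T₂ = T₁·(V₁/V₂)^(γ−1) = 534.7 K; P₂ = P₁·(V₁/V₂)^γ = 3.407e+04 torr.
T constant ⇒ Boyle's law P V = const: T₃ = T₂; P₃ = P₂·(V₂/V₃) = 1.644e+04 torr.
Adiabatic (γ = 7/5), T V^(γ−1) and P V^γ constant: T₄ = T₃·(V₃/V₄)^(γ−1) = 425.0 K; P₄ = P₃·(V₃/V₄)^γ = 7358 torr.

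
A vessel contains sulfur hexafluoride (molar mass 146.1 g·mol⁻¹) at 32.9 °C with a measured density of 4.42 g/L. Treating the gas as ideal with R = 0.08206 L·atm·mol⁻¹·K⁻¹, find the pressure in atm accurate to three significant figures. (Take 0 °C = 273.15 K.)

P ≈ 0.760 atm

ρ = PM/(RT) ⇒ P = ρRT/M = (4.42 × 0.08206 × 306.0) / 146.1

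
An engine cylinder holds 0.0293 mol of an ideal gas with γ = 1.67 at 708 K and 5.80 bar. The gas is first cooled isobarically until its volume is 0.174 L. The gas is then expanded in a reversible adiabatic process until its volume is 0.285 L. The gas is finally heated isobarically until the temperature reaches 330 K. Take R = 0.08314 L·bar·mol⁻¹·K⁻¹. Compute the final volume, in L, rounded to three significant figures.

V₄ ≈ 0.316 L

From PV = nRT: V₁ = nRT₁/P₁ = 0.2974 L.
Isobaric, so V/T is constant: P₂ = P₁; T₂ = T₁·(V₂/V₁) = 414.3 K.
Adiabatic (γ = 1.67), T V^(γ−1) and P V^γ constant: T₃ = T₂·(V₂/V₃)^(γ−1) = 297.7 K; P₃ = P₂·(V₂/V₃)^γ = 2.544 bar.
Isobaric, so V/T is constant: P₄ = P₃; V₄ = V₃·(T₄/T₃) = 0.3160 L.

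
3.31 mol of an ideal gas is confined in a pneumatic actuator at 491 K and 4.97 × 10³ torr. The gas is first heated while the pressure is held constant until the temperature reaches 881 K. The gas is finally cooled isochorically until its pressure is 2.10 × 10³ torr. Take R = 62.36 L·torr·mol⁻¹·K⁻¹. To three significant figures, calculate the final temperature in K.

From PV = nRT: V₁ = nRT₁/P₁ = 20.39 L.
P constant ⇒ V ∝ T: P₂ = P₁; V₂ = V₁·(T₂/T₁) = 36.59 L.
Isochoric, so P/T is constant: V₃ = V₂; T₃ = T₂·(P₃/P₂) = 372.3 K.

T₃ ≈ 372 K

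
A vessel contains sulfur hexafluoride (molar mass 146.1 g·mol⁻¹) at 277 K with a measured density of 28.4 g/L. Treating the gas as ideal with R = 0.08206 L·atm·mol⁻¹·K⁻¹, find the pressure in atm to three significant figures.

P ≈ 4.42 atm

ρ = PM/(RT) ⇒ P = ρRT/M = (28.4 × 0.08206 × 277.0) / 146.1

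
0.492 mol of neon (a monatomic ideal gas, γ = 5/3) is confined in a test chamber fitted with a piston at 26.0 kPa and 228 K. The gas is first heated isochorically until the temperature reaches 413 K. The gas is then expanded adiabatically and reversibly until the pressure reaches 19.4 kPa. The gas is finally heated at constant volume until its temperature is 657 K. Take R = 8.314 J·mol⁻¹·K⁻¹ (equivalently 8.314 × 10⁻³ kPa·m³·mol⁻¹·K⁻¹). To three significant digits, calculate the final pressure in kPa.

From PV = nRT: V₁ = nRT₁/P₁ = 0.03587 m³.
V constant ⇒ P ∝ T: V₂ = V₁; P₂ = P₁·(T₂/T₁) = 47.10 kPa.
Adiabatic (γ = 5/3), T V^(γ−1) and P V^γ constant: T₃ = T₂·(P₃/P₂)^((γ−1)/γ) = 289.7 K; V₃ = V₂·(P₂/P₃)^(1/γ) = 0.06107 m³.
Isochoric, so P/T is constant: V₄ = V₃; P₄ = P₃·(T₄/T₃) = 44.00 kPa.

P₄ ≈ 44.0 kPa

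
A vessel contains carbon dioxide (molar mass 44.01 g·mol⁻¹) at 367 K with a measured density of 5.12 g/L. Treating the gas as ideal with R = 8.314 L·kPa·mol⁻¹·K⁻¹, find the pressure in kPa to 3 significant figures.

P ≈ 355 kPa

ρ = PM/(RT) ⇒ P = ρRT/M = (5.12 × 8.314 × 367.0) / 44.01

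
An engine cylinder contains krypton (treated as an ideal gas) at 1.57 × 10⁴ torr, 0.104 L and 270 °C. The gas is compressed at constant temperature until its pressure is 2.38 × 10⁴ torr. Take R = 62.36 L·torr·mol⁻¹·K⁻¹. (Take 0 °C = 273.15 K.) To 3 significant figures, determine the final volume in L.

Convert: T₁ = 543.1 K.
Isothermal, so P V is constant: T₂ = T₁; V₂ = V₁·(P₁/P₂) = 0.06861 L.

V₂ ≈ 0.0686 L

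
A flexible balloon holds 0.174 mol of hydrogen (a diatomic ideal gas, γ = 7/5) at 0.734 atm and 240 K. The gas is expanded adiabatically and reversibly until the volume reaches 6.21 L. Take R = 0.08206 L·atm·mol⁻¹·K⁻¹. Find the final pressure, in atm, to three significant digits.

P₂ ≈ 0.492 atm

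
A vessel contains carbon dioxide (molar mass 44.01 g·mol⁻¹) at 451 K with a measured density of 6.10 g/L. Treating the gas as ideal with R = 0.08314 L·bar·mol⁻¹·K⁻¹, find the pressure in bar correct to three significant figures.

P ≈ 5.20 bar

ρ = PM/(RT) ⇒ P = ρRT/M = (6.10 × 0.08314 × 451.0) / 44.01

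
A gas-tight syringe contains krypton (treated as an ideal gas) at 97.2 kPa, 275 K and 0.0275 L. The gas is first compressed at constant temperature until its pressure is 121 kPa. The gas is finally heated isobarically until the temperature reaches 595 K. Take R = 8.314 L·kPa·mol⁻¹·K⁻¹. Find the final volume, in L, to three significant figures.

V₃ ≈ 0.0478 L

Isothermal, so P V is constant: T₂ = T₁; V₂ = V₁·(P₁/P₂) = 0.02209 L.
P constant ⇒ V ∝ T: P₃ = P₂; V₃ = V₂·(T₃/T₂) = 0.04780 L.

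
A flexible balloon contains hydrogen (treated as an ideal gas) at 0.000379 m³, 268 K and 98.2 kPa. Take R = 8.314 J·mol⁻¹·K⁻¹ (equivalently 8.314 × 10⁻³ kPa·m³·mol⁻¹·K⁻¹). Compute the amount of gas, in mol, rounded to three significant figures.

n ≈ 0.0167 mol

PV = nRT ⇒ n = PV/(RT) = (98.2 × 0.000379) / (8.314 × 10⁻³ × 268)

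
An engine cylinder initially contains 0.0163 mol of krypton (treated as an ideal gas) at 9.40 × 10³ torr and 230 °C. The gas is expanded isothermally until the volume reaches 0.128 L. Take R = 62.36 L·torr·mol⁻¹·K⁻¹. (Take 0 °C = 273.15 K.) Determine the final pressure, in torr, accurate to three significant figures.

P₂ ≈ 4.00e+03 torr

Convert: T₁ = 503.1 K.
From PV = nRT: V₁ = nRT₁/P₁ = 0.05441 L.
T constant ⇒ Boyle's law P V = const: T₂ = T₁; P₂ = P₁·(V₁/V₂) = 3996 torr.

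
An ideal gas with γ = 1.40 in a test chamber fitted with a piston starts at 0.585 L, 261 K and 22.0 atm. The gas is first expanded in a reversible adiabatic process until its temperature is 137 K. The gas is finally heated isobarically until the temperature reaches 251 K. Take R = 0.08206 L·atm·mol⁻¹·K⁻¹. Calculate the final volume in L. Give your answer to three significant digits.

V₃ ≈ 5.37 L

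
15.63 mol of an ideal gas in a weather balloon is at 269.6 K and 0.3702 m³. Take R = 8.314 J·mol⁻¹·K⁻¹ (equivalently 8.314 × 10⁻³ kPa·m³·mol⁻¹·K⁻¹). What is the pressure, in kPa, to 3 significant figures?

PV = nRT ⇒ P = nRT/V = (15.63 × 8.314 × 10⁻³ × 269.6) / 0.3702

P ≈ 94.6 kPa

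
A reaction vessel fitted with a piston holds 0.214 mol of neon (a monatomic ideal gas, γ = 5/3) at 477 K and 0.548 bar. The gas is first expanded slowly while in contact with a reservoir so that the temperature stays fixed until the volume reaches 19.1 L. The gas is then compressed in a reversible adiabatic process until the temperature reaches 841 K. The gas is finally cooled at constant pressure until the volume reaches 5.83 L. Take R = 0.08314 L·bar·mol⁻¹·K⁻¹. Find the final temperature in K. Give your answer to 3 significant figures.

T₄ ≈ 601 K

From PV = nRT: V₁ = nRT₁/P₁ = 15.49 L.
Isothermal, so P V is constant: T₂ = T₁; P₂ = P₁·(V₁/V₂) = 0.4443 bar.
Adiabatic (γ = 5/3), T V^(γ−1) and P V^γ constant: P₃ = P₂·(T₃/T₂)^(γ/(γ−1)) = 1.834 bar; V₃ = V₂·(T₂/T₃)^(1/(γ−1)) = 8.159 L.
P constant ⇒ V ∝ T: P₄ = P₃; T₄ = T₃·(V₄/V₃) = 601.0 K.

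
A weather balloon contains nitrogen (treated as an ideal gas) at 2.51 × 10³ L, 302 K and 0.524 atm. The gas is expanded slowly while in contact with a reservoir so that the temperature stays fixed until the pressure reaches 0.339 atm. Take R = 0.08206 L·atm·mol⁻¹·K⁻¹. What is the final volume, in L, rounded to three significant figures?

V₂ ≈ 3.88e+03 L

Isothermal, so P V is constant: T₂ = T₁; V₂ = V₁·(P₁/P₂) = 3880 L.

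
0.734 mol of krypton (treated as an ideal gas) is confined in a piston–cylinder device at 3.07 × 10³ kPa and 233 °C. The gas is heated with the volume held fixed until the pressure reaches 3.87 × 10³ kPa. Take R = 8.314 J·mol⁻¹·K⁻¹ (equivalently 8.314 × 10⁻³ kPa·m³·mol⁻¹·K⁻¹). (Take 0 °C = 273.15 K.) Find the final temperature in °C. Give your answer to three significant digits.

Convert: T₁ = 506.1 K.
From PV = nRT: V₁ = nRT₁/P₁ = 0.001006 m³.
V constant ⇒ P ∝ T: V₂ = V₁; T₂ = T₁·(P₂/P₁) = 638.0 K.

T₂ ≈ 365 °C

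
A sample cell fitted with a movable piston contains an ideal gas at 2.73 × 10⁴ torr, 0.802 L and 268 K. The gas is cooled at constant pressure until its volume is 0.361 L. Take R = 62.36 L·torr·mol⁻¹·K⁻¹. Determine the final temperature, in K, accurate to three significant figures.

Isobaric, so V/T is constant: P₂ = P₁; T₂ = T₁·(V₂/V₁) = 120.6 K.

T₂ ≈ 121 K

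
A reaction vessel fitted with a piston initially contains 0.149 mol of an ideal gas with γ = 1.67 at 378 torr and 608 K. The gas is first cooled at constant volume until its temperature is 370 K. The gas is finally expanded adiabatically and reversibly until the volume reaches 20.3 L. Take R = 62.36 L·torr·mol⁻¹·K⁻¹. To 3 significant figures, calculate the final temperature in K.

T₃ ≈ 301 K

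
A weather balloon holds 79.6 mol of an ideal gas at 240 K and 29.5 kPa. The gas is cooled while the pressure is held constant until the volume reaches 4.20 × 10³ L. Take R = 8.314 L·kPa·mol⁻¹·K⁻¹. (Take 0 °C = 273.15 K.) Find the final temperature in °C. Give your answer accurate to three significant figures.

From PV = nRT: V₁ = nRT₁/P₁ = 5384 L.
P constant ⇒ V ∝ T: P₂ = P₁; T₂ = T₁·(V₂/V₁) = 187.2 K.

T₂ ≈ -85.9 °C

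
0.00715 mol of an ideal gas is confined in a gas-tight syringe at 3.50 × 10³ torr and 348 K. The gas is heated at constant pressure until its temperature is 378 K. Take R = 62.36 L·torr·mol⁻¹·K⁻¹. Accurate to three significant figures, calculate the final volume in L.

V₂ ≈ 0.0482 L

From PV = nRT: V₁ = nRT₁/P₁ = 0.04433 L.
P constant ⇒ V ∝ T: P₂ = P₁; V₂ = V₁·(T₂/T₁) = 0.04815 L.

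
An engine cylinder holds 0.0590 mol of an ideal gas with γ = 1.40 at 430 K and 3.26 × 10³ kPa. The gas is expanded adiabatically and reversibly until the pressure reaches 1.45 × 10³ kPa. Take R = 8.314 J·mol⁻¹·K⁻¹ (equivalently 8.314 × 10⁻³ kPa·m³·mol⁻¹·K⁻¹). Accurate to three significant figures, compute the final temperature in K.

T₂ ≈ 341 K

From PV = nRT: V₁ = nRT₁/P₁ = 6.470e-05 m³.
Adiabatic (γ = 1.40), T V^(γ−1) and P V^γ constant: T₂ = T₁·(P₂/P₁)^((γ−1)/γ) = 341.1 K; V₂ = V₁·(P₁/P₂)^(1/γ) = 0.0001154 m³.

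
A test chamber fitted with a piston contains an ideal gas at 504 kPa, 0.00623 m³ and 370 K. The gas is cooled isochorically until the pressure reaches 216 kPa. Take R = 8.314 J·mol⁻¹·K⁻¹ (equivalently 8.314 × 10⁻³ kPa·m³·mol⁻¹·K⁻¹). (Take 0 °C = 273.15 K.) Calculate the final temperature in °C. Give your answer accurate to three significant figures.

T₂ ≈ -115 °C

V constant ⇒ P ∝ T: V₂ = V₁; T₂ = T₁·(P₂/P₁) = 158.6 K.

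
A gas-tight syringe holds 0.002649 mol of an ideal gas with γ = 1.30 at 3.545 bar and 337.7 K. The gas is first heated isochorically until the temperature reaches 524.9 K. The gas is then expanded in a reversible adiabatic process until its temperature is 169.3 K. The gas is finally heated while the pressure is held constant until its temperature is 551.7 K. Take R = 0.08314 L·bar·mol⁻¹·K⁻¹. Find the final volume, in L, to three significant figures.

V₄ ≈ 2.97 L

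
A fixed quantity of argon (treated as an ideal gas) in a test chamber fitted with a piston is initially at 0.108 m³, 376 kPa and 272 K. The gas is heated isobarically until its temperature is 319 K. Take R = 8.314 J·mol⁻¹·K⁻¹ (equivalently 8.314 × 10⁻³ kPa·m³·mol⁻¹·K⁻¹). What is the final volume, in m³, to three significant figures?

V₂ ≈ 0.127 m³

Isobaric, so V/T is constant: P₂ = P₁; V₂ = V₁·(T₂/T₁) = 0.1267 m³.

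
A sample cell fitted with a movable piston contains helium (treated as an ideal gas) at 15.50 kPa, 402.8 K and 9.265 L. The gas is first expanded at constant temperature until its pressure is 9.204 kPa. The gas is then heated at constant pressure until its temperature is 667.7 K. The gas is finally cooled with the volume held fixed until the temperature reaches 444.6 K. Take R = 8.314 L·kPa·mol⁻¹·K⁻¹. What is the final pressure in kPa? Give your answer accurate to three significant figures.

T constant ⇒ Boyle's law P V = const: T₂ = T₁; V₂ = V₁·(P₁/P₂) = 15.60 L.
Isobaric, so V/T is constant: P₃ = P₂; V₃ = V₂·(T₃/T₂) = 25.86 L.
V constant ⇒ P ∝ T: V₄ = V₃; P₄ = P₃·(T₄/T₃) = 6.129 kPa.

P₄ ≈ 6.13 kPa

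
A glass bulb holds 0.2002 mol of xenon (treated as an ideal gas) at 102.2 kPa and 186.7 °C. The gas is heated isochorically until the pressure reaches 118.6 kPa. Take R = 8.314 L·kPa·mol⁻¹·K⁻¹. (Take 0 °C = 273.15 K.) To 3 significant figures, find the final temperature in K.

T₂ ≈ 534 K

Convert: T₁ = 459.8 K.
From PV = nRT: V₁ = nRT₁/P₁ = 7.489 L.
Isochoric, so P/T is constant: V₂ = V₁; T₂ = T₁·(P₂/P₁) = 533.6 K.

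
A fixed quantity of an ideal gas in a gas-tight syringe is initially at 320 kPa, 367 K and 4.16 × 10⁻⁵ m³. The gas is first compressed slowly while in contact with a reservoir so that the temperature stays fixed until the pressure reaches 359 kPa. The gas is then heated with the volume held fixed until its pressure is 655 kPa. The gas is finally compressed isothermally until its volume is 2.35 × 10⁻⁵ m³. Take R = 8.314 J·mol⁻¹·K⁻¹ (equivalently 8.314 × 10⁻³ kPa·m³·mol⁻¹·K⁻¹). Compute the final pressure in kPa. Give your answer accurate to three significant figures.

P₄ ≈ 1.03e+03 kPa

Isothermal, so P V is constant: T₂ = T₁; V₂ = V₁·(P₁/P₂) = 3.708e-05 m³.
Isochoric, so P/T is constant: V₃ = V₂; T₃ = T₂·(P₃/P₂) = 669.6 K.
Isothermal, so P V is constant: T₄ = T₃; P₄ = P₃·(V₃/V₄) = 1034 kPa.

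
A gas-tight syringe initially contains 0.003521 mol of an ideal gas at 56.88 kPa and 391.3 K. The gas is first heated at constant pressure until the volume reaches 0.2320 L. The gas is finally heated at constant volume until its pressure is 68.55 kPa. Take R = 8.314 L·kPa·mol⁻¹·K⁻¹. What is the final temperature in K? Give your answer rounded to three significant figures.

T₃ ≈ 543 K

From PV = nRT: V₁ = nRT₁/P₁ = 0.2014 L.
P constant ⇒ V ∝ T: P₂ = P₁; T₂ = T₁·(V₂/V₁) = 450.8 K.
Isochoric, so P/T is constant: V₃ = V₂; T₃ = T₂·(P₃/P₂) = 543.3 K.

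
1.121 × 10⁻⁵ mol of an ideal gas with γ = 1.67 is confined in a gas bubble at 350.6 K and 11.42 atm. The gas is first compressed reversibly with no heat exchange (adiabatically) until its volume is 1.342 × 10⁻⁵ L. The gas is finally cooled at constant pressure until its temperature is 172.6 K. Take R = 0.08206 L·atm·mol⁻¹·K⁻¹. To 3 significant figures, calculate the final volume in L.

From PV = nRT: V₁ = nRT₁/P₁ = 2.824e-05 L.
Adiabatic (γ = 1.67), T V^(γ−1) and P V^γ constant: T₂ = T₁·(V₁/V₂)^(γ−1) = 577.2 K; P₂ = P₁·(V₁/V₂)^γ = 39.56 atm.
P constant ⇒ V ∝ T: P₃ = P₂; V₃ = V₂·(T₃/T₂) = 4.013e-06 L.

V₃ ≈ 4.01e-06 L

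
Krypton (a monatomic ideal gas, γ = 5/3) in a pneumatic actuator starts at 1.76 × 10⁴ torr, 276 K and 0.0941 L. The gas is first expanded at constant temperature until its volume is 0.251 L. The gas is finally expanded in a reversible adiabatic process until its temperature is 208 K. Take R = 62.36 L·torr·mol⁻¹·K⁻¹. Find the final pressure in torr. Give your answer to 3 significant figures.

P₃ ≈ 3.25e+03 torr

Isothermal, so P V is constant: T₂ = T₁; P₂ = P₁·(V₁/V₂) = 6598 torr.
Reversible adiabatic, γ = 5/3: P₃ = P₂·(T₃/T₂)^(γ/(γ−1)) = 3253 torr; V₃ = V₂·(T₂/T₃)^(1/(γ−1)) = 0.3837 L.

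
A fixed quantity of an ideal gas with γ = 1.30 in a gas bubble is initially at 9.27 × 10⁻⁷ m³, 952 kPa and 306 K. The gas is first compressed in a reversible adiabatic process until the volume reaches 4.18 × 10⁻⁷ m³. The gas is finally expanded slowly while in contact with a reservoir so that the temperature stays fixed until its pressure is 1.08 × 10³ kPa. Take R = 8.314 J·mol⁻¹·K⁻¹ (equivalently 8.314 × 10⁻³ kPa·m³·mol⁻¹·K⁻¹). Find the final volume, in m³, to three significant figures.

Adiabatic (γ = 1.30), T V^(γ−1) and P V^γ constant: T₂ = T₁·(V₁/V₂)^(γ−1) = 388.6 K; P₂ = P₁·(V₁/V₂)^γ = 2681 kPa.
T constant ⇒ Boyle's law P V = const: T₃ = T₂; V₃ = V₂·(P₂/P₃) = 1.038e-06 m³.

V₃ ≈ 1.04e-06 m³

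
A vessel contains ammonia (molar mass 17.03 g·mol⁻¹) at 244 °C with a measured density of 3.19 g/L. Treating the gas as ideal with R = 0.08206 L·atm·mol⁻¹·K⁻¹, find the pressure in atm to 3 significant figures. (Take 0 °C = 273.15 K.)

P ≈ 7.95 atm

ρ = PM/(RT) ⇒ P = ρRT/M = (3.19 × 0.08206 × 517.1) / 17.03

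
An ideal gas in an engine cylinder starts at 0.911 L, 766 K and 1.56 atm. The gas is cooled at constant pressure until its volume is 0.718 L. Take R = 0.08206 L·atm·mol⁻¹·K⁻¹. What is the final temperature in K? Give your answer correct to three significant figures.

Isobaric, so V/T is constant: P₂ = P₁; T₂ = T₁·(V₂/V₁) = 603.7 K.

T₂ ≈ 604 K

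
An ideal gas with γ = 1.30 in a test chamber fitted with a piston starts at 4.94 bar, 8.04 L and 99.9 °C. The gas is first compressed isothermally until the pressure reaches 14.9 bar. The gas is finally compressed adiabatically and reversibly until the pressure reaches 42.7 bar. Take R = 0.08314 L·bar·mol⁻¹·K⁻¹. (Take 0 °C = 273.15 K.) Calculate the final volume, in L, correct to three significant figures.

V₃ ≈ 1.19 L

Convert: T₁ = 373.0 K.
T constant ⇒ Boyle's law P V = const: T₂ = T₁; V₂ = V₁·(P₁/P₂) = 2.666 L.
Reversible adiabatic, γ = 1.30: T₃ = T₂·(P₃/P₂)^((γ−1)/γ) = 475.6 K; V₃ = V₂·(P₂/P₃)^(1/γ) = 1.186 L.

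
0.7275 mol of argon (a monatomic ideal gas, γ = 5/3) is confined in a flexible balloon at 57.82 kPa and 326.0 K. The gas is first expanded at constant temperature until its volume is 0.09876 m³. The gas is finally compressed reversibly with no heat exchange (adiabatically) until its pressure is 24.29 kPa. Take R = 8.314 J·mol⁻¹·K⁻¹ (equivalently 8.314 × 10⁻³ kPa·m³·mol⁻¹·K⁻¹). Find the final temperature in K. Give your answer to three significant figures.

From PV = nRT: V₁ = nRT₁/P₁ = 0.03410 m³.
Isothermal, so P V is constant: T₂ = T₁; P₂ = P₁·(V₁/V₂) = 19.97 kPa.
Adiabatic (γ = 5/3), T V^(γ−1) and P V^γ constant: T₃ = T₂·(P₃/P₂)^((γ−1)/γ) = 352.6 K; V₃ = V₂·(P₂/P₃)^(1/γ) = 0.08780 m³.

T₃ ≈ 353 K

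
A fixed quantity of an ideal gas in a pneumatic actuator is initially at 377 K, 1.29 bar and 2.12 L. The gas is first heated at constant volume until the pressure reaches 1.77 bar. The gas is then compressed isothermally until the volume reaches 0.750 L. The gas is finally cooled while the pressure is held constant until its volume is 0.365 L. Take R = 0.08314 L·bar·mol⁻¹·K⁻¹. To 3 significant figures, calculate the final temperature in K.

T₄ ≈ 252 K

V constant ⇒ P ∝ T: V₂ = V₁; T₂ = T₁·(P₂/P₁) = 517.3 K.
Isothermal, so P V is constant: T₃ = T₂; P₃ = P₂·(V₂/V₃) = 5.003 bar.
Isobaric, so V/T is constant: P₄ = P₃; T₄ = T₃·(V₄/V₃) = 251.7 K.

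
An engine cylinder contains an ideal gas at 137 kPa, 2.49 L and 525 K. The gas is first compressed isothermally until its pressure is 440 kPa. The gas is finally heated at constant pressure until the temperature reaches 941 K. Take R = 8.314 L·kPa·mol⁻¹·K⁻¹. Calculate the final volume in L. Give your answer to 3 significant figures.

T constant ⇒ Boyle's law P V = const: T₂ = T₁; V₂ = V₁·(P₁/P₂) = 0.7753 L.
P constant ⇒ V ∝ T: P₃ = P₂; V₃ = V₂·(T₃/T₂) = 1.390 L.

V₃ ≈ 1.39 L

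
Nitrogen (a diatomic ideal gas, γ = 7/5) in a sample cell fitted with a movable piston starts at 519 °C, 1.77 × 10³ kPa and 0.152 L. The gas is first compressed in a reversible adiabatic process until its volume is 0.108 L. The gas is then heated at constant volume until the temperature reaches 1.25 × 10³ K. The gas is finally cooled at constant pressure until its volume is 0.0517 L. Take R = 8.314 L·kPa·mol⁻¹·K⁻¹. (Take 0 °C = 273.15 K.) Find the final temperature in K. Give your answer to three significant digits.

Convert: T₁ = 792.1 K.
Reversible adiabatic, γ = 7/5: T₂ = T₁·(V₁/V₂)^(γ−1) = 908.2 K; P₂ = P₁·(V₁/V₂)^γ = 2856 kPa.
V constant ⇒ P ∝ T: V₃ = V₂; P₃ = P₂·(T₃/T₂) = 3931 kPa.
P constant ⇒ V ∝ T: P₄ = P₃; T₄ = T₃·(V₄/V₃) = 598.4 K.

T₄ ≈ 598 K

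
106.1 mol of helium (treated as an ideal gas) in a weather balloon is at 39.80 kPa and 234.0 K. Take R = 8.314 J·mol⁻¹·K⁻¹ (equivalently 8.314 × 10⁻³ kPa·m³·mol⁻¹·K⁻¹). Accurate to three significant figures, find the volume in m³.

V ≈ 5.19 m³

PV = nRT ⇒ V = nRT/P = (106.1 × 8.314 × 10⁻³ × 234.0) / 39.80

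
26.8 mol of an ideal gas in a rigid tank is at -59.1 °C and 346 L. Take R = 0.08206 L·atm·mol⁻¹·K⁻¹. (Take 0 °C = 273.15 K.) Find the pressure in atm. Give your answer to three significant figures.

P ≈ 1.36 atm

Convert: T = 214.05 K.
PV = nRT ⇒ P = nRT/V = (26.8 × 0.08206 × 214.05) / 346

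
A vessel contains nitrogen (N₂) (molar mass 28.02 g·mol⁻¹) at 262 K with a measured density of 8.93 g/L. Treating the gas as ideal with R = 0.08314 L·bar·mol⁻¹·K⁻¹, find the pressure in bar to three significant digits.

P ≈ 6.94 bar

ρ = PM/(RT) ⇒ P = ρRT/M = (8.93 × 0.08314 × 262.0) / 28.02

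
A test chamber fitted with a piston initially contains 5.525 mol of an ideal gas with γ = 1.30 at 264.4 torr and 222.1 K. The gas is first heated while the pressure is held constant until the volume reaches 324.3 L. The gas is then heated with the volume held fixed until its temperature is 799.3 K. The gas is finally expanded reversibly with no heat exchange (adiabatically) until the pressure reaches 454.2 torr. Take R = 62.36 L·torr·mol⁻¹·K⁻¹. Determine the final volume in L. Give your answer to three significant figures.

From PV = nRT: V₁ = nRT₁/P₁ = 289.4 L.
Isobaric, so V/T is constant: P₂ = P₁; T₂ = T₁·(V₂/V₁) = 248.9 K.
Isochoric, so P/T is constant: V₃ = V₂; P₃ = P₂·(T₃/T₂) = 849.2 torr.
Adiabatic (γ = 1.30), T V^(γ−1) and P V^γ constant: T₄ = T₃·(P₄/P₃)^((γ−1)/γ) = 691.8 K; V₄ = V₃·(P₃/P₄)^(1/γ) = 524.8 L.

V₄ ≈ 525 L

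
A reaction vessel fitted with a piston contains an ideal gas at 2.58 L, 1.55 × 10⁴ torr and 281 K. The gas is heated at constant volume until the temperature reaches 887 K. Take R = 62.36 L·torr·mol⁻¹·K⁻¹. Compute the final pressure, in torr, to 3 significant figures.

Isochoric, so P/T is constant: V₂ = V₁; P₂ = P₁·(T₂/T₁) = 4.893e+04 torr.

P₂ ≈ 4.89e+04 torr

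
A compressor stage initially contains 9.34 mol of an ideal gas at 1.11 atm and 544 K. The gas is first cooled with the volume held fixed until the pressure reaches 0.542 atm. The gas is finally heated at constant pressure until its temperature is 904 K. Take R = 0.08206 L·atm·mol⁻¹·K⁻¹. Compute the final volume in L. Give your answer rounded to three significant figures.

From PV = nRT: V₁ = nRT₁/P₁ = 375.6 L.
V constant ⇒ P ∝ T: V₂ = V₁; T₂ = T₁·(P₂/P₁) = 265.6 K.
Isobaric, so V/T is constant: P₃ = P₂; V₃ = V₂·(T₃/T₂) = 1278 L.

V₃ ≈ 1.28e+03 L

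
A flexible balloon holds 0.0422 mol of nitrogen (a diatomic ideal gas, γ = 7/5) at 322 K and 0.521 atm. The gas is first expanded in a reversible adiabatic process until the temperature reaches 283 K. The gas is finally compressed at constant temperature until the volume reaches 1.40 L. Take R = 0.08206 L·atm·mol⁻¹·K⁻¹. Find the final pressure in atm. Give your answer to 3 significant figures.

From PV = nRT: V₁ = nRT₁/P₁ = 2.140 L.
Reversible adiabatic, γ = 7/5: P₂ = P₁·(T₂/T₁)^(γ/(γ−1)) = 0.3316 atm; V₂ = V₁·(T₁/T₂)^(1/(γ−1)) = 2.956 L.
T constant ⇒ Boyle's law P V = const: T₃ = T₂; P₃ = P₂·(V₂/V₃) = 0.7000 atm.

P₃ ≈ 0.700 atm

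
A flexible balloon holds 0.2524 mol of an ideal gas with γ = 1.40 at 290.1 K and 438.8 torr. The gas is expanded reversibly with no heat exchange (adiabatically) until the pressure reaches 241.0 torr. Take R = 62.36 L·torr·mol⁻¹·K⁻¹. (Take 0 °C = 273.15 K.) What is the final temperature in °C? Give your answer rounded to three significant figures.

From PV = nRT: V₁ = nRT₁/P₁ = 10.41 L.
Reversible adiabatic, γ = 1.40: T₂ = T₁·(P₂/P₁)^((γ−1)/γ) = 244.5 K; V₂ = V₁·(P₁/P₂)^(1/γ) = 15.97 L.

T₂ ≈ -28.7 °C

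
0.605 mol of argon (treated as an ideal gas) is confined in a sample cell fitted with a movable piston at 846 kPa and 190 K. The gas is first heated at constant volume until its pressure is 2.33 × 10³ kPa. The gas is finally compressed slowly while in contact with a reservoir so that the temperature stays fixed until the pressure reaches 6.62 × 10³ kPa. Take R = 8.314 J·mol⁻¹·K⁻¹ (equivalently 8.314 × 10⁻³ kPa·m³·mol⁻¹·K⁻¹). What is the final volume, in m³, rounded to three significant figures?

V₃ ≈ 0.000398 m³

From PV = nRT: V₁ = nRT₁/P₁ = 0.001130 m³.
V constant ⇒ P ∝ T: V₂ = V₁; T₂ = T₁·(P₂/P₁) = 523.3 K.
T constant ⇒ Boyle's law P V = const: T₃ = T₂; V₃ = V₂·(P₂/P₃) = 0.0003976 m³.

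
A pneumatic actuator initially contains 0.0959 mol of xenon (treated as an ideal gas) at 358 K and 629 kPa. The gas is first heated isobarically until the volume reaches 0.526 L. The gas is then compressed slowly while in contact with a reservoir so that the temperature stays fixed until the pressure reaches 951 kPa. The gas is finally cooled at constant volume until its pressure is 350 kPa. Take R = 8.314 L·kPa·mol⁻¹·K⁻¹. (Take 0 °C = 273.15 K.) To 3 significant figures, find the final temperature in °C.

From PV = nRT: V₁ = nRT₁/P₁ = 0.4538 L.
P constant ⇒ V ∝ T: P₂ = P₁; T₂ = T₁·(V₂/V₁) = 415.0 K.
T constant ⇒ Boyle's law P V = const: T₃ = T₂; V₃ = V₂·(P₂/P₃) = 0.3479 L.
V constant ⇒ P ∝ T: V₄ = V₃; T₄ = T₃·(P₄/P₃) = 152.7 K.

T₄ ≈ -120 °C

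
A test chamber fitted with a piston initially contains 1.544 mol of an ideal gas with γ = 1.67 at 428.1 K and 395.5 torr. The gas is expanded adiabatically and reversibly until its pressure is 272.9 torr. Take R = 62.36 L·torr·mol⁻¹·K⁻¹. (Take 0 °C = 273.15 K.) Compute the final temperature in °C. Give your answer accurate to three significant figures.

From PV = nRT: V₁ = nRT₁/P₁ = 104.2 L.
Adiabatic (γ = 1.67), T V^(γ−1) and P V^γ constant: T₂ = T₁·(P₂/P₁)^((γ−1)/γ) = 368.9 K; V₂ = V₁·(P₁/P₂)^(1/γ) = 130.2 L.

T₂ ≈ 95.7 °C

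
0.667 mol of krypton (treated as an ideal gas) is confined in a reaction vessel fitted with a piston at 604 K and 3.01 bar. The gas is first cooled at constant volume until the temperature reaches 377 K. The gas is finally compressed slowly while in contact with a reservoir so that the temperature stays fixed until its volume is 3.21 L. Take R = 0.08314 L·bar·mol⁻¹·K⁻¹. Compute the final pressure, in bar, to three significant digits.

P₃ ≈ 6.51 bar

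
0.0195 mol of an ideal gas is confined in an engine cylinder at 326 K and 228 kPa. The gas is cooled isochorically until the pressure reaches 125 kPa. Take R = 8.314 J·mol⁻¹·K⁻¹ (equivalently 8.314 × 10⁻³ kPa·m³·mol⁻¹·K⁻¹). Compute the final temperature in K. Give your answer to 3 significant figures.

From PV = nRT: V₁ = nRT₁/P₁ = 0.0002318 m³.
V constant ⇒ P ∝ T: V₂ = V₁; T₂ = T₁·(P₂/P₁) = 178.7 K.

T₂ ≈ 179 K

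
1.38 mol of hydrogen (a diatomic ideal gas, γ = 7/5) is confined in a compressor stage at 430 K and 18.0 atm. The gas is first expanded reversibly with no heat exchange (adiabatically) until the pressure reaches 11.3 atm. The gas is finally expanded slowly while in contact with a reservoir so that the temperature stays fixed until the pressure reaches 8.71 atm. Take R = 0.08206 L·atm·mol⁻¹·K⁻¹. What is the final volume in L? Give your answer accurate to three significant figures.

From PV = nRT: V₁ = nRT₁/P₁ = 2.705 L.
Adiabatic (γ = 7/5), T V^(γ−1) and P V^γ constant: T₂ = T₁·(P₂/P₁)^((γ−1)/γ) = 376.4 K; V₂ = V₁·(P₁/P₂)^(1/γ) = 3.773 L.
Isothermal, so P V is constant: T₃ = T₂; V₃ = V₂·(P₂/P₃) = 4.894 L.

V₃ ≈ 4.89 L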